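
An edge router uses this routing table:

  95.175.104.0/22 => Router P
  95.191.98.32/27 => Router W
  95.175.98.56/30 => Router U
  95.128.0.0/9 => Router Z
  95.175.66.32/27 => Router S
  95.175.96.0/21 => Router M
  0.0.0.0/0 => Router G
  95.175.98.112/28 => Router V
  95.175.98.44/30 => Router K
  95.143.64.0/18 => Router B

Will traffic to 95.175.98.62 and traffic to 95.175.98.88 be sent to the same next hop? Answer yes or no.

yes

95.175.98.62: longest match 95.175.96.0/21 -> Router M
95.175.98.88: longest match 95.175.96.0/21 -> Router M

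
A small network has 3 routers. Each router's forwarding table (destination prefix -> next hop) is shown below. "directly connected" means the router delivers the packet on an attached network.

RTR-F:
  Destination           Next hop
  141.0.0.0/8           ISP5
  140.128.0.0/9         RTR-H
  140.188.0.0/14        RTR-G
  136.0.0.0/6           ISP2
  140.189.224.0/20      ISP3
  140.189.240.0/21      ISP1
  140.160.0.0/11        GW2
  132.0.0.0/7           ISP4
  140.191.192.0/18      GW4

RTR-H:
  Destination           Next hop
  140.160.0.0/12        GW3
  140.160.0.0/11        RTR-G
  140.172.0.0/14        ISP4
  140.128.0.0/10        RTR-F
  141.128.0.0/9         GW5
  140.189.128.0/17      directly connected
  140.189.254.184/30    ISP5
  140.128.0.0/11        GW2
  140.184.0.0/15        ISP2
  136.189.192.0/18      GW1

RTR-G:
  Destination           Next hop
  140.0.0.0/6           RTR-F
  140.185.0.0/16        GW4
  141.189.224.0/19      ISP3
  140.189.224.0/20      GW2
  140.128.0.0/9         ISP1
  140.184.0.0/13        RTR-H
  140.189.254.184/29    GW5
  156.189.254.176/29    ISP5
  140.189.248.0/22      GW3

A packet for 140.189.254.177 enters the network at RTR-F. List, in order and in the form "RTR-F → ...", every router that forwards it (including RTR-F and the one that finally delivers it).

RTR-F → RTR-G → RTR-H

At RTR-F: longest match for 140.189.254.177 is 140.188.0.0/14 -> RTR-G
At RTR-G: longest match for 140.189.254.177 is 140.184.0.0/13 -> RTR-H
At RTR-H: longest match for 140.189.254.177 is 140.189.128.0/17 -> directly connected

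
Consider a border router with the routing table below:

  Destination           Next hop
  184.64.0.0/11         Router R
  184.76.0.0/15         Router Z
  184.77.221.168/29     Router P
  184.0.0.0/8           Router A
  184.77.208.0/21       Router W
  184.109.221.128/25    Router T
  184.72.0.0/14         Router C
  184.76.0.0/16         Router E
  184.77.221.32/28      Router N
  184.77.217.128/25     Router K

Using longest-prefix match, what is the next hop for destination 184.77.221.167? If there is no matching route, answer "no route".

Routes whose prefix contains 184.77.221.167:
  184.0.0.0/8 (184.0.0.0 - 184.255.255.255) -> Router A
  184.64.0.0/11 (184.64.0.0 - 184.95.255.255) -> Router R
  184.76.0.0/15 (184.76.0.0 - 184.77.255.255) -> Router Z
More-specific entries that do NOT match:
  184.77.221.168/29 (184.77.221.168 - 184.77.221.175) does not contain 184.77.221.167
  184.77.221.32/28 (184.77.221.32 - 184.77.221.47) does not contain 184.77.221.167
  184.109.221.128/25 (184.109.221.128 - 184.109.221.255) does not contain 184.77.221.167
  184.77.217.128/25 (184.77.217.128 - 184.77.217.255) does not contain 184.77.221.167
  184.77.208.0/21 (184.77.208.0 - 184.77.215.255) does not contain 184.77.221.167
  184.76.0.0/16 (184.76.0.0 - 184.76.255.255) does not contain 184.77.221.167
Longest matching prefix is /15 -> next hop Router Z.

Router Z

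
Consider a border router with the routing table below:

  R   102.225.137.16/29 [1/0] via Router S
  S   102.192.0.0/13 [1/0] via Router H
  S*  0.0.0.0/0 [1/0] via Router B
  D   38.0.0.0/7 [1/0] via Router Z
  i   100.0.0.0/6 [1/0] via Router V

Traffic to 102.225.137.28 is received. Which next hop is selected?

Router V

Routes whose prefix contains 102.225.137.28:
  0.0.0.0/0 (default, matches everything) -> Router B
  100.0.0.0/6 (100.0.0.0 - 103.255.255.255) -> Router V
More-specific entries that do NOT match:
  102.225.137.16/29 (102.225.137.16 - 102.225.137.23) does not contain 102.225.137.28
  102.192.0.0/13 (102.192.0.0 - 102.199.255.255) does not contain 102.225.137.28
  38.0.0.0/7 (38.0.0.0 - 39.255.255.255) does not contain 102.225.137.28
Longest matching prefix is /6 -> next hop Router V.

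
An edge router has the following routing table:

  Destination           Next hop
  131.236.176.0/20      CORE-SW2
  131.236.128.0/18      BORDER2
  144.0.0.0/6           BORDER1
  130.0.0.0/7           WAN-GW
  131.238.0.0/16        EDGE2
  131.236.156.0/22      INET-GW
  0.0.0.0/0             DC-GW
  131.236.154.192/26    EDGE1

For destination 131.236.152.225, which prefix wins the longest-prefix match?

131.236.128.0/18

Entries matching 131.236.152.225:
  0.0.0.0/0 (default, matches everything)
  130.0.0.0/7 (130.0.0.0 - 131.255.255.255)
  131.236.128.0/18 (131.236.128.0 - 131.236.191.255)
Most specific is 131.236.128.0/18.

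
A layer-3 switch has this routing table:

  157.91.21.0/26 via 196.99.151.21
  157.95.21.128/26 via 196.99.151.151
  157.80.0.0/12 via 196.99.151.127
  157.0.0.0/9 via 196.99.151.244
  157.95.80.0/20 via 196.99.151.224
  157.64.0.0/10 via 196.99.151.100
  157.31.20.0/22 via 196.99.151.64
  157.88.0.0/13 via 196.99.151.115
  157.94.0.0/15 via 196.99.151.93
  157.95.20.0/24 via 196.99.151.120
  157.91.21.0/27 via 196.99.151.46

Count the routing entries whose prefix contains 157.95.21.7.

Prefixes containing 157.95.21.7:
  157.0.0.0/9 (157.0.0.0 - 157.127.255.255)
  157.64.0.0/10 (157.64.0.0 - 157.127.255.255)
  157.80.0.0/12 (157.80.0.0 - 157.95.255.255)
  157.88.0.0/13 (157.88.0.0 - 157.95.255.255)
  157.94.0.0/15 (157.94.0.0 - 157.95.255.255)
Total matching entries: 5.

5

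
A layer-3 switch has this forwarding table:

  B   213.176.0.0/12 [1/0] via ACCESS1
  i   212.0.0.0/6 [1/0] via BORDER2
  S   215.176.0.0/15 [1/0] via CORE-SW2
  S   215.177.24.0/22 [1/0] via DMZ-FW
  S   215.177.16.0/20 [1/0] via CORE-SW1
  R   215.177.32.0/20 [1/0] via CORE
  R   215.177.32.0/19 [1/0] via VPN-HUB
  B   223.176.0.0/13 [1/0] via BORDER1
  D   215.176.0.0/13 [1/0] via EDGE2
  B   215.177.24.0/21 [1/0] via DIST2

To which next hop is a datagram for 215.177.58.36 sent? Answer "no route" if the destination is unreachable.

VPN-HUB

Routes whose prefix contains 215.177.58.36:
  212.0.0.0/6 (212.0.0.0 - 215.255.255.255) -> BORDER2
  215.176.0.0/13 (215.176.0.0 - 215.183.255.255) -> EDGE2
  215.176.0.0/15 (215.176.0.0 - 215.177.255.255) -> CORE-SW2
  215.177.32.0/19 (215.177.32.0 - 215.177.63.255) -> VPN-HUB
More-specific entries that do NOT match:
  215.177.24.0/22 (215.177.24.0 - 215.177.27.255) does not contain 215.177.58.36
  215.177.24.0/21 (215.177.24.0 - 215.177.31.255) does not contain 215.177.58.36
  215.177.16.0/20 (215.177.16.0 - 215.177.31.255) does not contain 215.177.58.36
  215.177.32.0/20 (215.177.32.0 - 215.177.47.255) does not contain 215.177.58.36
Longest matching prefix is /19 -> next hop VPN-HUB.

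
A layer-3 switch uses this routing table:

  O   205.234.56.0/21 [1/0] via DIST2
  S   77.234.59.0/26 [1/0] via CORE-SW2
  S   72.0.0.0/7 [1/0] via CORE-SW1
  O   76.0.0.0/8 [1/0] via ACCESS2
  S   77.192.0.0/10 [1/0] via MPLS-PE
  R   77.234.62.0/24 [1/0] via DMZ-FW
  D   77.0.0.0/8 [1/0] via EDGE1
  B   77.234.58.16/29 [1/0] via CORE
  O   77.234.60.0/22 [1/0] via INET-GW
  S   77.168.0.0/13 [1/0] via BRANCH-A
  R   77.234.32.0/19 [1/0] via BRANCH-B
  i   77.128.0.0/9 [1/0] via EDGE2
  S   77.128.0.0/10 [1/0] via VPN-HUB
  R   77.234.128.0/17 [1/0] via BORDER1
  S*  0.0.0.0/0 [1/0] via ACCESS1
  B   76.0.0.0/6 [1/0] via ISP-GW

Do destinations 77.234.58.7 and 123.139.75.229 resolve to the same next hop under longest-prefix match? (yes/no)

77.234.58.7: longest match 77.234.32.0/19 -> BRANCH-B
123.139.75.229: longest match 0.0.0.0/0 -> ACCESS1

no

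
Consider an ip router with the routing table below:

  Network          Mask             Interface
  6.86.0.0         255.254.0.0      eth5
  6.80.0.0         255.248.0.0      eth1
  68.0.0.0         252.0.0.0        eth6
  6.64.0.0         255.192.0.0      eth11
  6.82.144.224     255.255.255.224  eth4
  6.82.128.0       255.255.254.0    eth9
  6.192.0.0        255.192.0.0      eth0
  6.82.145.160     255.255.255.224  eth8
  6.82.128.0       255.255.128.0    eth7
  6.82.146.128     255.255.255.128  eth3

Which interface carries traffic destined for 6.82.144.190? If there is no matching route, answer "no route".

Routes whose prefix contains 6.82.144.190:
  6.64.0.0/10 (6.64.0.0 - 6.127.255.255) -> eth11
  6.80.0.0/13 (6.80.0.0 - 6.87.255.255) -> eth1
  6.82.128.0/17 (6.82.128.0 - 6.82.255.255) -> eth7
More-specific entries that do NOT match:
  6.82.144.224/27 (6.82.144.224 - 6.82.144.255) does not contain 6.82.144.190
  6.82.145.160/27 (6.82.145.160 - 6.82.145.191) does not contain 6.82.144.190
  6.82.146.128/25 (6.82.146.128 - 6.82.146.255) does not contain 6.82.144.190
  6.82.128.0/23 (6.82.128.0 - 6.82.129.255) does not contain 6.82.144.190
Longest matching prefix is /17 -> interface eth7.

eth7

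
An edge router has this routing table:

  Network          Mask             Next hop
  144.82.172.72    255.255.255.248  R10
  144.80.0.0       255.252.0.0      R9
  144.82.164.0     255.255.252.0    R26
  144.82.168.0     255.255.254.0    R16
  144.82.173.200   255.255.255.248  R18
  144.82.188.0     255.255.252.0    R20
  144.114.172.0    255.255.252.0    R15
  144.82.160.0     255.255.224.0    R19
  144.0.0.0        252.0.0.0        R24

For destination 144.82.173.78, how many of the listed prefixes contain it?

3

Prefixes containing 144.82.173.78:
  144.0.0.0/6 (144.0.0.0 - 147.255.255.255)
  144.80.0.0/14 (144.80.0.0 - 144.83.255.255)
  144.82.160.0/19 (144.82.160.0 - 144.82.191.255)
Total matching entries: 3.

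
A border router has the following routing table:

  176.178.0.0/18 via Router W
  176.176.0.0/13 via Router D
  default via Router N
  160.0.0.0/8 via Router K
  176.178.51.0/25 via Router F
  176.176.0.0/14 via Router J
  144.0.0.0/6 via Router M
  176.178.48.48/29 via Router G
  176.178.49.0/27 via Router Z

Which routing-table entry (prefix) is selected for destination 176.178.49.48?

176.178.0.0/18

Entries matching 176.178.49.48:
  0.0.0.0/0 (default, matches everything)
  176.176.0.0/13 (176.176.0.0 - 176.183.255.255)
  176.176.0.0/14 (176.176.0.0 - 176.179.255.255)
  176.178.0.0/18 (176.178.0.0 - 176.178.63.255)
Most specific is 176.178.0.0/18.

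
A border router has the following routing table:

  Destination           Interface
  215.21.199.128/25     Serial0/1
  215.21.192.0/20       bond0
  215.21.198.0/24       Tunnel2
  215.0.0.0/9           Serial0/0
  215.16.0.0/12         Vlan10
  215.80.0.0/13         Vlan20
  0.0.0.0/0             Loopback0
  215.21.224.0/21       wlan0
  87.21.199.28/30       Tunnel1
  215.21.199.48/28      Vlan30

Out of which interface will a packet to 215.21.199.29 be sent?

bond0

Routes whose prefix contains 215.21.199.29:
  0.0.0.0/0 (default, matches everything) -> Loopback0
  215.0.0.0/9 (215.0.0.0 - 215.127.255.255) -> Serial0/0
  215.16.0.0/12 (215.16.0.0 - 215.31.255.255) -> Vlan10
  215.21.192.0/20 (215.21.192.0 - 215.21.207.255) -> bond0
More-specific entries that do NOT match:
  87.21.199.28/30 (87.21.199.28 - 87.21.199.31) does not contain 215.21.199.29
  215.21.199.48/28 (215.21.199.48 - 215.21.199.63) does not contain 215.21.199.29
  215.21.199.128/25 (215.21.199.128 - 215.21.199.255) does not contain 215.21.199.29
  215.21.198.0/24 (215.21.198.0 - 215.21.198.255) does not contain 215.21.199.29
  215.21.224.0/21 (215.21.224.0 - 215.21.231.255) does not contain 215.21.199.29
Longest matching prefix is /20 -> interface bond0.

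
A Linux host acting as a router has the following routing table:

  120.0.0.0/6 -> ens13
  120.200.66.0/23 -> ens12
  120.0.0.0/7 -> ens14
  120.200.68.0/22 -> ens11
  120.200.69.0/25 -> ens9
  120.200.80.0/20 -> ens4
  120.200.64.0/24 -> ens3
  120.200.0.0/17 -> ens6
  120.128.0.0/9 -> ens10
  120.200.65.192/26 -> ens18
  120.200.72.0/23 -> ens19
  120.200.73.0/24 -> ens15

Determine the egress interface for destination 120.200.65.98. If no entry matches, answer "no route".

Routes whose prefix contains 120.200.65.98:
  120.0.0.0/6 (120.0.0.0 - 123.255.255.255) -> ens13
  120.0.0.0/7 (120.0.0.0 - 121.255.255.255) -> ens14
  120.128.0.0/9 (120.128.0.0 - 120.255.255.255) -> ens10
  120.200.0.0/17 (120.200.0.0 - 120.200.127.255) -> ens6
More-specific entries that do NOT match:
  120.200.65.192/26 (120.200.65.192 - 120.200.65.255) does not contain 120.200.65.98
  120.200.69.0/25 (120.200.69.0 - 120.200.69.127) does not contain 120.200.65.98
  120.200.64.0/24 (120.200.64.0 - 120.200.64.255) does not contain 120.200.65.98
  120.200.73.0/24 (120.200.73.0 - 120.200.73.255) does not contain 120.200.65.98
  120.200.66.0/23 (120.200.66.0 - 120.200.67.255) does not contain 120.200.65.98
  120.200.72.0/23 (120.200.72.0 - 120.200.73.255) does not contain 120.200.65.98
  120.200.68.0/22 (120.200.68.0 - 120.200.71.255) does not contain 120.200.65.98
  120.200.80.0/20 (120.200.80.0 - 120.200.95.255) does not contain 120.200.65.98
Longest matching prefix is /17 -> interface ens6.

ens6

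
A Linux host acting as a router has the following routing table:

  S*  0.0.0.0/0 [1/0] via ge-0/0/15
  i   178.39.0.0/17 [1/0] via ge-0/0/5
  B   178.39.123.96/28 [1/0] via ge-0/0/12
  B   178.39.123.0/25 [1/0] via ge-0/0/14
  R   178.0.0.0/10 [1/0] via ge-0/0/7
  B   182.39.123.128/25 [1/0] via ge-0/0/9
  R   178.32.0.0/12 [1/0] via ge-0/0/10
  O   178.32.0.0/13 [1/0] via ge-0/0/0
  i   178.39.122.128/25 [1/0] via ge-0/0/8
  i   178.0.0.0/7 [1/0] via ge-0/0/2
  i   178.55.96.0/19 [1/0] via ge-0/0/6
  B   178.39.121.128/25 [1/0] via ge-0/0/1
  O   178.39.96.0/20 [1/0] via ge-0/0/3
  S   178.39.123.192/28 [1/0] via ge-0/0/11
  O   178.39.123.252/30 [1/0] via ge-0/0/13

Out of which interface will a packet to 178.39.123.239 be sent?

ge-0/0/5

Routes whose prefix contains 178.39.123.239:
  0.0.0.0/0 (default, matches everything) -> ge-0/0/15
  178.0.0.0/7 (178.0.0.0 - 179.255.255.255) -> ge-0/0/2
  178.0.0.0/10 (178.0.0.0 - 178.63.255.255) -> ge-0/0/7
  178.32.0.0/12 (178.32.0.0 - 178.47.255.255) -> ge-0/0/10
  178.32.0.0/13 (178.32.0.0 - 178.39.255.255) -> ge-0/0/0
  178.39.0.0/17 (178.39.0.0 - 178.39.127.255) -> ge-0/0/5
More-specific entries that do NOT match:
  178.39.123.252/30 (178.39.123.252 - 178.39.123.255) does not contain 178.39.123.239
  178.39.123.96/28 (178.39.123.96 - 178.39.123.111) does not contain 178.39.123.239
  178.39.123.192/28 (178.39.123.192 - 178.39.123.207) does not contain 178.39.123.239
  178.39.123.0/25 (178.39.123.0 - 178.39.123.127) does not contain 178.39.123.239
  182.39.123.128/25 (182.39.123.128 - 182.39.123.255) does not contain 178.39.123.239
  178.39.122.128/25 (178.39.122.128 - 178.39.122.255) does not contain 178.39.123.239
  178.39.121.128/25 (178.39.121.128 - 178.39.121.255) does not contain 178.39.123.239
  178.39.96.0/20 (178.39.96.0 - 178.39.111.255) does not contain 178.39.123.239
  178.55.96.0/19 (178.55.96.0 - 178.55.127.255) does not contain 178.39.123.239
Longest matching prefix is /17 -> interface ge-0/0/5.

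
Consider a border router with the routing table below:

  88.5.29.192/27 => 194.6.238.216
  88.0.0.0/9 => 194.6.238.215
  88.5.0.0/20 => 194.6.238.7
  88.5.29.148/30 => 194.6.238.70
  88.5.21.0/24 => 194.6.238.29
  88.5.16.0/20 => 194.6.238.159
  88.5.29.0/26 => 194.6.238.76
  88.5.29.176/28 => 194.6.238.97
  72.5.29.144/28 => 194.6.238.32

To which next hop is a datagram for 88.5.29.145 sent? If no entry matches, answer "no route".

Routes whose prefix contains 88.5.29.145:
  88.0.0.0/9 (88.0.0.0 - 88.127.255.255) -> 194.6.238.215
  88.5.16.0/20 (88.5.16.0 - 88.5.31.255) -> 194.6.238.159
More-specific entries that do NOT match:
  88.5.29.148/30 (88.5.29.148 - 88.5.29.151) does not contain 88.5.29.145
  88.5.29.176/28 (88.5.29.176 - 88.5.29.191) does not contain 88.5.29.145
  72.5.29.144/28 (72.5.29.144 - 72.5.29.159) does not contain 88.5.29.145
  88.5.29.192/27 (88.5.29.192 - 88.5.29.223) does not contain 88.5.29.145
  88.5.29.0/26 (88.5.29.0 - 88.5.29.63) does not contain 88.5.29.145
  88.5.21.0/24 (88.5.21.0 - 88.5.21.255) does not contain 88.5.29.145
Longest matching prefix is /20 -> next hop 194.6.238.159.

194.6.238.159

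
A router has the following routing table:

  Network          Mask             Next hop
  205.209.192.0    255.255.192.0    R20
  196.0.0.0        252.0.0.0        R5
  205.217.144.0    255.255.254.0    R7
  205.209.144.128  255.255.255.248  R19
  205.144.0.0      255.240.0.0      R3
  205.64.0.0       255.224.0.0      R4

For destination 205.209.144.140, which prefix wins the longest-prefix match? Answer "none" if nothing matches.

none

205.209.144.140 is outside every listed prefix and there is no default route.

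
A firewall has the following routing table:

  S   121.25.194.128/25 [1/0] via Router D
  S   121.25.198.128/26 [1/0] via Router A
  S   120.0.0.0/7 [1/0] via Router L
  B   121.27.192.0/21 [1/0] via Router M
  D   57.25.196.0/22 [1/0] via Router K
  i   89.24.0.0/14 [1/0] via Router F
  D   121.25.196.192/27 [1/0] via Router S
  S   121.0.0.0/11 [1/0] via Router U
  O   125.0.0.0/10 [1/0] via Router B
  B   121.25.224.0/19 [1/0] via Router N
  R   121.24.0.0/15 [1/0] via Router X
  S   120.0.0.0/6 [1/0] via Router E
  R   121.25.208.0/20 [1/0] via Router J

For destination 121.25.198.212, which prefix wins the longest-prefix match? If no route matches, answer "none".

121.24.0.0/15

Entries matching 121.25.198.212:
  120.0.0.0/6 (120.0.0.0 - 123.255.255.255)
  120.0.0.0/7 (120.0.0.0 - 121.255.255.255)
  121.0.0.0/11 (121.0.0.0 - 121.31.255.255)
  121.24.0.0/15 (121.24.0.0 - 121.25.255.255)
Most specific is 121.24.0.0/15.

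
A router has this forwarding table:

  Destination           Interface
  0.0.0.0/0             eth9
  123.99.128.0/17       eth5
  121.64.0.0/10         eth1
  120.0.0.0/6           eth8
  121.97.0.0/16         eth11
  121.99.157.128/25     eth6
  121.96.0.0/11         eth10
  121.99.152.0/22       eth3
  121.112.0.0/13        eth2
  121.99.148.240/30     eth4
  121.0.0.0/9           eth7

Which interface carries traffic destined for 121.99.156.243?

Routes whose prefix contains 121.99.156.243:
  0.0.0.0/0 (default, matches everything) -> eth9
  120.0.0.0/6 (120.0.0.0 - 123.255.255.255) -> eth8
  121.0.0.0/9 (121.0.0.0 - 121.127.255.255) -> eth7
  121.64.0.0/10 (121.64.0.0 - 121.127.255.255) -> eth1
  121.96.0.0/11 (121.96.0.0 - 121.127.255.255) -> eth10
More-specific entries that do NOT match:
  121.99.148.240/30 (121.99.148.240 - 121.99.148.243) does not contain 121.99.156.243
  121.99.157.128/25 (121.99.157.128 - 121.99.157.255) does not contain 121.99.156.243
  121.99.152.0/22 (121.99.152.0 - 121.99.155.255) does not contain 121.99.156.243
  123.99.128.0/17 (123.99.128.0 - 123.99.255.255) does not contain 121.99.156.243
  121.97.0.0/16 (121.97.0.0 - 121.97.255.255) does not contain 121.99.156.243
  121.112.0.0/13 (121.112.0.0 - 121.119.255.255) does not contain 121.99.156.243
Longest matching prefix is /11 -> interface eth10.

eth10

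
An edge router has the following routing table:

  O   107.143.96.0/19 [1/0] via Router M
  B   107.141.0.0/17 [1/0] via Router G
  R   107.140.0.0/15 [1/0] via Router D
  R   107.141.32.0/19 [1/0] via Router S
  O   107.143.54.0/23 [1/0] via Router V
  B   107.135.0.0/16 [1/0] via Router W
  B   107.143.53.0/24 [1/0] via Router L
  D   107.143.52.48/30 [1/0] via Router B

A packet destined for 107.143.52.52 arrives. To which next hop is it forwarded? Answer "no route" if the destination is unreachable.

No entry's prefix contains 107.143.52.52; there is no default route.

no route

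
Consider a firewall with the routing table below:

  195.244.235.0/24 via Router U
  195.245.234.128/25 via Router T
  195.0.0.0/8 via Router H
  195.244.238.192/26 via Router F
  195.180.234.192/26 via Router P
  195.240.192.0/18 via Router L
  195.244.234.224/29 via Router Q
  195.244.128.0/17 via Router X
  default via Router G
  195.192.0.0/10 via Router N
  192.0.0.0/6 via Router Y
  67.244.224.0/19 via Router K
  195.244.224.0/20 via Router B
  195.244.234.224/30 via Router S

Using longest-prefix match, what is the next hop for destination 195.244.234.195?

Routes whose prefix contains 195.244.234.195:
  0.0.0.0/0 (default, matches everything) -> Router G
  192.0.0.0/6 (192.0.0.0 - 195.255.255.255) -> Router Y
  195.0.0.0/8 (195.0.0.0 - 195.255.255.255) -> Router H
  195.192.0.0/10 (195.192.0.0 - 195.255.255.255) -> Router N
  195.244.128.0/17 (195.244.128.0 - 195.244.255.255) -> Router X
  195.244.224.0/20 (195.244.224.0 - 195.244.239.255) -> Router B
More-specific entries that do NOT match:
  195.244.234.224/30 (195.244.234.224 - 195.244.234.227) does not contain 195.244.234.195
  195.244.234.224/29 (195.244.234.224 - 195.244.234.231) does not contain 195.244.234.195
  195.244.238.192/26 (195.244.238.192 - 195.244.238.255) does not contain 195.244.234.195
  195.180.234.192/26 (195.180.234.192 - 195.180.234.255) does not contain 195.244.234.195
  195.245.234.128/25 (195.245.234.128 - 195.245.234.255) does not contain 195.244.234.195
  195.244.235.0/24 (195.244.235.0 - 195.244.235.255) does not contain 195.244.234.195
Longest matching prefix is /20 -> next hop Router B.

Router B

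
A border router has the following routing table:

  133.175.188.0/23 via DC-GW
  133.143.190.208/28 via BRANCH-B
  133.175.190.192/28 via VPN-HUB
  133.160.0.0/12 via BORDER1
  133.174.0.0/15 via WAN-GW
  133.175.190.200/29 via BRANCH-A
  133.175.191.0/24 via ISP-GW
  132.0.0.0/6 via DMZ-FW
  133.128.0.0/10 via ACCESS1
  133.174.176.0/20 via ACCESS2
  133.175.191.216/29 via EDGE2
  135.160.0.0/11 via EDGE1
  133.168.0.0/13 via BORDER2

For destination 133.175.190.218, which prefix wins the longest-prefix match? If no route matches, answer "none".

133.174.0.0/15

Entries matching 133.175.190.218:
  132.0.0.0/6 (132.0.0.0 - 135.255.255.255)
  133.128.0.0/10 (133.128.0.0 - 133.191.255.255)
  133.160.0.0/12 (133.160.0.0 - 133.175.255.255)
  133.168.0.0/13 (133.168.0.0 - 133.175.255.255)
  133.174.0.0/15 (133.174.0.0 - 133.175.255.255)
Most specific is 133.174.0.0/15.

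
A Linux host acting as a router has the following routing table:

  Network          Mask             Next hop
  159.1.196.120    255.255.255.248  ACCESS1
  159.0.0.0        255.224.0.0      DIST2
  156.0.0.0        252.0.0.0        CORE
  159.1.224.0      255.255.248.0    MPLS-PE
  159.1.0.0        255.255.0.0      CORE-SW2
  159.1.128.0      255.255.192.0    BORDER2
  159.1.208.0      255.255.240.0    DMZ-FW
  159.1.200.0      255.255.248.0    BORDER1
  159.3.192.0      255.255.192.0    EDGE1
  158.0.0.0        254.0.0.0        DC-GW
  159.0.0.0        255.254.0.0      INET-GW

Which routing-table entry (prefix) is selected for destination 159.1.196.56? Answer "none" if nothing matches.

Entries matching 159.1.196.56:
  156.0.0.0/6 (156.0.0.0 - 159.255.255.255)
  158.0.0.0/7 (158.0.0.0 - 159.255.255.255)
  159.0.0.0/11 (159.0.0.0 - 159.31.255.255)
  159.0.0.0/15 (159.0.0.0 - 159.1.255.255)
  159.1.0.0/16 (159.1.0.0 - 159.1.255.255)
Most specific is 159.1.0.0/16.

159.1.0.0/16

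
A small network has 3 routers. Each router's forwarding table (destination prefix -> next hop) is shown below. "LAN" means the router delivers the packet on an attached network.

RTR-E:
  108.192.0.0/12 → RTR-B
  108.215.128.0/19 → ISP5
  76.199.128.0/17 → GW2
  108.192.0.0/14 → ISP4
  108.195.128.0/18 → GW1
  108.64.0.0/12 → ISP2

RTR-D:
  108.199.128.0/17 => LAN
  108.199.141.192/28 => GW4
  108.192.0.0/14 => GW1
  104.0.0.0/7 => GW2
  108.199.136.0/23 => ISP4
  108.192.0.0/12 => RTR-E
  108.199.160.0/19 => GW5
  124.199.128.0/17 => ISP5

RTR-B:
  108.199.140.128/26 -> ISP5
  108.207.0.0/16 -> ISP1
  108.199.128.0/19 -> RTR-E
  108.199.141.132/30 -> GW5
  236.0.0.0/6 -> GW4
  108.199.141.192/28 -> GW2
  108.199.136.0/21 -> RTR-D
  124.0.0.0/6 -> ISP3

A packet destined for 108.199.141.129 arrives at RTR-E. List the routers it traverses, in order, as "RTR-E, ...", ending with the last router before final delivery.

RTR-E, RTR-B, RTR-D

At RTR-E: longest match for 108.199.141.129 is 108.192.0.0/12 -> RTR-B
At RTR-B: longest match for 108.199.141.129 is 108.199.136.0/21 -> RTR-D
At RTR-D: longest match for 108.199.141.129 is 108.199.128.0/17 -> LAN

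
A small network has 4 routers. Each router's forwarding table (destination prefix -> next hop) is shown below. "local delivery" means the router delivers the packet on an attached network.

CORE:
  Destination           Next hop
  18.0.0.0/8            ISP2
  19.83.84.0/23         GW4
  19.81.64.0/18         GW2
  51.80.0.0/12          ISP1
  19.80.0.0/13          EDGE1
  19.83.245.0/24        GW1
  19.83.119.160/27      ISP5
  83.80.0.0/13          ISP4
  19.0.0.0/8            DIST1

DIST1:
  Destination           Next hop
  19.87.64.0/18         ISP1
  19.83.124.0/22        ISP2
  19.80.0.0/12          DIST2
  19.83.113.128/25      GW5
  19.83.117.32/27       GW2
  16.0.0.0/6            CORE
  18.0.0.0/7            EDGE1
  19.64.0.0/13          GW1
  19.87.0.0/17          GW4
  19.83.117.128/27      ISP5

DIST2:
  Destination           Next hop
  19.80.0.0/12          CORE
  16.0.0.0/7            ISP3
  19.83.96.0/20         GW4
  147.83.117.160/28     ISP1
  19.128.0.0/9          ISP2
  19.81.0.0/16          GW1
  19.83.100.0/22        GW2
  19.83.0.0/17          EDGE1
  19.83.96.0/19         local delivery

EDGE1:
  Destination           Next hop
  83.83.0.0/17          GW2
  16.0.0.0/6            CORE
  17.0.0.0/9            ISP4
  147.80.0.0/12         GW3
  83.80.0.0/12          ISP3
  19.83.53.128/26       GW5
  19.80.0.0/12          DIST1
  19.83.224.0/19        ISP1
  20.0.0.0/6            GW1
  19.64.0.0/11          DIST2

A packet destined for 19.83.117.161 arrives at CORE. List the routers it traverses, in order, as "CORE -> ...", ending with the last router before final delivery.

CORE -> EDGE1 -> DIST1 -> DIST2

At CORE: longest match for 19.83.117.161 is 19.80.0.0/13 -> EDGE1
At EDGE1: longest match for 19.83.117.161 is 19.80.0.0/12 -> DIST1
At DIST1: longest match for 19.83.117.161 is 19.80.0.0/12 -> DIST2
At DIST2: longest match for 19.83.117.161 is 19.83.96.0/19 -> local delivery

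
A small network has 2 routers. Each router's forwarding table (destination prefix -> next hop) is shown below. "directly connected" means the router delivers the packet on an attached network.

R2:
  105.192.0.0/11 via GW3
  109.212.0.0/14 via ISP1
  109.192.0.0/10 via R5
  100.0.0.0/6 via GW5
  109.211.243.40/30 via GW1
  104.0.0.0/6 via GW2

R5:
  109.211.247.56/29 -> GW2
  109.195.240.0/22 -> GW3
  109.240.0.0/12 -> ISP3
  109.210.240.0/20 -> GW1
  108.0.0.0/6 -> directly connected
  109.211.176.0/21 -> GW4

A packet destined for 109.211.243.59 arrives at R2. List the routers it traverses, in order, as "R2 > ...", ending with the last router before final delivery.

R2 > R5

At R2: longest match for 109.211.243.59 is 109.192.0.0/10 -> R5
At R5: longest match for 109.211.243.59 is 108.0.0.0/6 -> directly connected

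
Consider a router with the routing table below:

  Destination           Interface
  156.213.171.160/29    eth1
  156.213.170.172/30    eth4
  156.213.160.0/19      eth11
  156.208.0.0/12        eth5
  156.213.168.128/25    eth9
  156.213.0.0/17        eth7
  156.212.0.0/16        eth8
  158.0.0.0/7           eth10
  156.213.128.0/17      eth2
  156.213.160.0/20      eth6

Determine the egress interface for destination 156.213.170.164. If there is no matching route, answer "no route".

Routes whose prefix contains 156.213.170.164:
  156.208.0.0/12 (156.208.0.0 - 156.223.255.255) -> eth5
  156.213.128.0/17 (156.213.128.0 - 156.213.255.255) -> eth2
  156.213.160.0/19 (156.213.160.0 - 156.213.191.255) -> eth11
  156.213.160.0/20 (156.213.160.0 - 156.213.175.255) -> eth6
More-specific entries that do NOT match:
  156.213.170.172/30 (156.213.170.172 - 156.213.170.175) does not contain 156.213.170.164
  156.213.171.160/29 (156.213.171.160 - 156.213.171.167) does not contain 156.213.170.164
  156.213.168.128/25 (156.213.168.128 - 156.213.168.255) does not contain 156.213.170.164
Longest matching prefix is /20 -> interface eth6.

eth6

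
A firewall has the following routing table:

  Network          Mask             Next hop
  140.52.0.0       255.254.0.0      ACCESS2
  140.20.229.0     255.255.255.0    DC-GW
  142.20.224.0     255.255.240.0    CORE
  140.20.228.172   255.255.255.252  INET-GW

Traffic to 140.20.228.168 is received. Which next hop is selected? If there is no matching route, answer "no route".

No entry's prefix contains 140.20.228.168; there is no default route.

no route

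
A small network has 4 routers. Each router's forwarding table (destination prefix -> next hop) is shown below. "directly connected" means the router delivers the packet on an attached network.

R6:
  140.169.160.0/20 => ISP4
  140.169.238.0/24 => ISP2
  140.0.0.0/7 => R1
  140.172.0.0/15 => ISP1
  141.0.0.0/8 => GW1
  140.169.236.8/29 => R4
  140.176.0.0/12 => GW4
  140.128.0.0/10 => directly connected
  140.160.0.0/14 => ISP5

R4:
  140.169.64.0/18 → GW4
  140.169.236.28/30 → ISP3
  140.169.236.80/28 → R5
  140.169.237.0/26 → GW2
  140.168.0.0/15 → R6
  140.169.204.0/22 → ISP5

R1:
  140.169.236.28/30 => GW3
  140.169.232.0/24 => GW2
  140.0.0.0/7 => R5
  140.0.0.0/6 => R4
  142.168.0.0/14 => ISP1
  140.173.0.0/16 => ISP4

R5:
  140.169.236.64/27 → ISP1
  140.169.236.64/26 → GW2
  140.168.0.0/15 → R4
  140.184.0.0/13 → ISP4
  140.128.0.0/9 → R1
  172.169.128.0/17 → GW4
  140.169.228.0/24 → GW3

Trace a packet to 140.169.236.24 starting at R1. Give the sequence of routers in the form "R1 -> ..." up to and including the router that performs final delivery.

At R1: longest match for 140.169.236.24 is 140.0.0.0/7 -> R5
At R5: longest match for 140.169.236.24 is 140.168.0.0/15 -> R4
At R4: longest match for 140.169.236.24 is 140.168.0.0/15 -> R6
At R6: longest match for 140.169.236.24 is 140.128.0.0/10 -> directly connected

R1 -> R5 -> R4 -> R6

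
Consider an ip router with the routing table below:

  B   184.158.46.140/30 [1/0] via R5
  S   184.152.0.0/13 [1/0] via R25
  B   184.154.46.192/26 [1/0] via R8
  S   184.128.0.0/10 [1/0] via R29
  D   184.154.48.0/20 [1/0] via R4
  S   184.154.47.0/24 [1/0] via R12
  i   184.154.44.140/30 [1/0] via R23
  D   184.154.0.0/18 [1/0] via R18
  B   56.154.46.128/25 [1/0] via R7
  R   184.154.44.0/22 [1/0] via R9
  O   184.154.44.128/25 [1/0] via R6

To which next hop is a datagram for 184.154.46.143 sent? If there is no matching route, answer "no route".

R9

Routes whose prefix contains 184.154.46.143:
  184.128.0.0/10 (184.128.0.0 - 184.191.255.255) -> R29
  184.152.0.0/13 (184.152.0.0 - 184.159.255.255) -> R25
  184.154.0.0/18 (184.154.0.0 - 184.154.63.255) -> R18
  184.154.44.0/22 (184.154.44.0 - 184.154.47.255) -> R9
More-specific entries that do NOT match:
  184.158.46.140/30 (184.158.46.140 - 184.158.46.143) does not contain 184.154.46.143
  184.154.44.140/30 (184.154.44.140 - 184.154.44.143) does not contain 184.154.46.143
  184.154.46.192/26 (184.154.46.192 - 184.154.46.255) does not contain 184.154.46.143
  56.154.46.128/25 (56.154.46.128 - 56.154.46.255) does not contain 184.154.46.143
  184.154.44.128/25 (184.154.44.128 - 184.154.44.255) does not contain 184.154.46.143
  184.154.47.0/24 (184.154.47.0 - 184.154.47.255) does not contain 184.154.46.143
Longest matching prefix is /22 -> next hop R9.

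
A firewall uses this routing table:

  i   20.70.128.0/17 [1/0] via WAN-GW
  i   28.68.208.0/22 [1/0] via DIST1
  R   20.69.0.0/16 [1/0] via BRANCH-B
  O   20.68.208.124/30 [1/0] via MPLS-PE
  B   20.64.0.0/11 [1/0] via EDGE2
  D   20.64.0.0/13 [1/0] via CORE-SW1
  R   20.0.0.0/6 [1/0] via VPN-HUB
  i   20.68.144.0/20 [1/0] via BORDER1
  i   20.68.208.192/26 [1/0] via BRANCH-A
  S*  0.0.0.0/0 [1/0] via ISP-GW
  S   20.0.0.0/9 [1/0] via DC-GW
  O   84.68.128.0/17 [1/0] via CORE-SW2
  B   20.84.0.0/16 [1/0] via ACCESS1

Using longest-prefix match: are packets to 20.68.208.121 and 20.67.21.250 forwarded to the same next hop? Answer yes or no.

20.68.208.121: longest match 20.64.0.0/13 -> CORE-SW1
20.67.21.250: longest match 20.64.0.0/13 -> CORE-SW1

yes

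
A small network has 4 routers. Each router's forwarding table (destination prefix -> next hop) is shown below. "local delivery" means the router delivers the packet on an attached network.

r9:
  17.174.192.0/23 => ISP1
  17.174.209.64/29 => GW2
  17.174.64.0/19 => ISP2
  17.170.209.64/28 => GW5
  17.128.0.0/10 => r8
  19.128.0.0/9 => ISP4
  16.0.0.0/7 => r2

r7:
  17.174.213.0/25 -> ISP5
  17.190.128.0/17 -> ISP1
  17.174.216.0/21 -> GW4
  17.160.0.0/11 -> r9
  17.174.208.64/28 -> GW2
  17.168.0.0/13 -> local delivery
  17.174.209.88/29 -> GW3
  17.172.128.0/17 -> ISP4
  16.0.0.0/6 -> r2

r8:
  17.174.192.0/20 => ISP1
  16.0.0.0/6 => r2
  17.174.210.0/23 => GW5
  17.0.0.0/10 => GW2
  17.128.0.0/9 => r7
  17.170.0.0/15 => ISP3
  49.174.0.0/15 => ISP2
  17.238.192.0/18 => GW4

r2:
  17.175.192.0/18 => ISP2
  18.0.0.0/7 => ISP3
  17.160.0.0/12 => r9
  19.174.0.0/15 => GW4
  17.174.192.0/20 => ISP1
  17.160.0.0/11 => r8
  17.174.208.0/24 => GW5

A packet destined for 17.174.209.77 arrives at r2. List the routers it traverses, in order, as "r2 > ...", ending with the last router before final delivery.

At r2: longest match for 17.174.209.77 is 17.160.0.0/12 -> r9
At r9: longest match for 17.174.209.77 is 17.128.0.0/10 -> r8
At r8: longest match for 17.174.209.77 is 17.128.0.0/9 -> r7
At r7: longest match for 17.174.209.77 is 17.168.0.0/13 -> local delivery

r2 > r9 > r8 > r7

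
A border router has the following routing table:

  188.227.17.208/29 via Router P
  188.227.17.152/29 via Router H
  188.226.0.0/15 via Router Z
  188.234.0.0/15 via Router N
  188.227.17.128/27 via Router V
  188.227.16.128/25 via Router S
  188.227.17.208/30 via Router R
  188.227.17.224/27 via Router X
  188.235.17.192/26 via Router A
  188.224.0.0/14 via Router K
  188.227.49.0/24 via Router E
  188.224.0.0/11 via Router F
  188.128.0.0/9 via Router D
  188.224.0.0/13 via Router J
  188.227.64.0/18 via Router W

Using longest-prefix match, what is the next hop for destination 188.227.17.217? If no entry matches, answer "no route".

Router Z

Routes whose prefix contains 188.227.17.217:
  188.128.0.0/9 (188.128.0.0 - 188.255.255.255) -> Router D
  188.224.0.0/11 (188.224.0.0 - 188.255.255.255) -> Router F
  188.224.0.0/13 (188.224.0.0 - 188.231.255.255) -> Router J
  188.224.0.0/14 (188.224.0.0 - 188.227.255.255) -> Router K
  188.226.0.0/15 (188.226.0.0 - 188.227.255.255) -> Router Z
More-specific entries that do NOT match:
  188.227.17.208/30 (188.227.17.208 - 188.227.17.211) does not contain 188.227.17.217
  188.227.17.208/29 (188.227.17.208 - 188.227.17.215) does not contain 188.227.17.217
  188.227.17.152/29 (188.227.17.152 - 188.227.17.159) does not contain 188.227.17.217
  188.227.17.128/27 (188.227.17.128 - 188.227.17.159) does not contain 188.227.17.217
  188.227.17.224/27 (188.227.17.224 - 188.227.17.255) does not contain 188.227.17.217
  188.235.17.192/26 (188.235.17.192 - 188.235.17.255) does not contain 188.227.17.217
  188.227.16.128/25 (188.227.16.128 - 188.227.16.255) does not contain 188.227.17.217
  188.227.49.0/24 (188.227.49.0 - 188.227.49.255) does not contain 188.227.17.217
  188.227.64.0/18 (188.227.64.0 - 188.227.127.255) does not contain 188.227.17.217
Longest matching prefix is /15 -> next hop Router Z.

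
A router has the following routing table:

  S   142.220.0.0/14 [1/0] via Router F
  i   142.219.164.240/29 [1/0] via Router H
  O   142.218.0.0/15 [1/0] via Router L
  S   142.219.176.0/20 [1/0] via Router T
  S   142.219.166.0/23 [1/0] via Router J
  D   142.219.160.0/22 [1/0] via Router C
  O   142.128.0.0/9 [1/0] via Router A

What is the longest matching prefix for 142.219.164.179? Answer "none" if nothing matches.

142.218.0.0/15

Entries matching 142.219.164.179:
  142.128.0.0/9 (142.128.0.0 - 142.255.255.255)
  142.218.0.0/15 (142.218.0.0 - 142.219.255.255)
Most specific is 142.218.0.0/15.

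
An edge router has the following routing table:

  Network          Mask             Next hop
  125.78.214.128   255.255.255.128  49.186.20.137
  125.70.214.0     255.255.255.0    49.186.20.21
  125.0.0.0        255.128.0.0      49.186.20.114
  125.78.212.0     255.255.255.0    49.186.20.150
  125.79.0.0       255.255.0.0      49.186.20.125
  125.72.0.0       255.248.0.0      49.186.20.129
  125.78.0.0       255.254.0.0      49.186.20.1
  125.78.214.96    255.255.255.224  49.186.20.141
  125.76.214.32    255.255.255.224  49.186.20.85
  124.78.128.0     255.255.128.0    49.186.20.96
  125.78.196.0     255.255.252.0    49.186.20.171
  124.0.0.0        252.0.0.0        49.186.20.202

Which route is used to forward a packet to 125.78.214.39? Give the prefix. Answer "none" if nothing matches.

125.78.0.0/15

Entries matching 125.78.214.39:
  124.0.0.0/6 (124.0.0.0 - 127.255.255.255)
  125.0.0.0/9 (125.0.0.0 - 125.127.255.255)
  125.72.0.0/13 (125.72.0.0 - 125.79.255.255)
  125.78.0.0/15 (125.78.0.0 - 125.79.255.255)
Most specific is 125.78.0.0/15.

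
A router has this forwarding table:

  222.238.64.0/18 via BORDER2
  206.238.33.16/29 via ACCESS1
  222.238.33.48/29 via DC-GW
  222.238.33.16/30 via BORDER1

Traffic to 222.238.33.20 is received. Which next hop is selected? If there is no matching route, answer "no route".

No entry's prefix contains 222.238.33.20; there is no default route.

no route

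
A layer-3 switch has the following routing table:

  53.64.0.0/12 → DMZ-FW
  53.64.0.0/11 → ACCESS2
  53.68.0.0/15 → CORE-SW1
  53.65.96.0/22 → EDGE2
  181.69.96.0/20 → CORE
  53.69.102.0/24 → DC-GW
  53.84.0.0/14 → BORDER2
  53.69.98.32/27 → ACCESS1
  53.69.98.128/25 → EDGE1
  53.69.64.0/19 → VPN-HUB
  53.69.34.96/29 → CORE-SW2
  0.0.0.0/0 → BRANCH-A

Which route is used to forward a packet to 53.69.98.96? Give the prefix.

53.68.0.0/15

Entries matching 53.69.98.96:
  0.0.0.0/0 (default, matches everything)
  53.64.0.0/11 (53.64.0.0 - 53.95.255.255)
  53.64.0.0/12 (53.64.0.0 - 53.79.255.255)
  53.68.0.0/15 (53.68.0.0 - 53.69.255.255)
Most specific is 53.68.0.0/15.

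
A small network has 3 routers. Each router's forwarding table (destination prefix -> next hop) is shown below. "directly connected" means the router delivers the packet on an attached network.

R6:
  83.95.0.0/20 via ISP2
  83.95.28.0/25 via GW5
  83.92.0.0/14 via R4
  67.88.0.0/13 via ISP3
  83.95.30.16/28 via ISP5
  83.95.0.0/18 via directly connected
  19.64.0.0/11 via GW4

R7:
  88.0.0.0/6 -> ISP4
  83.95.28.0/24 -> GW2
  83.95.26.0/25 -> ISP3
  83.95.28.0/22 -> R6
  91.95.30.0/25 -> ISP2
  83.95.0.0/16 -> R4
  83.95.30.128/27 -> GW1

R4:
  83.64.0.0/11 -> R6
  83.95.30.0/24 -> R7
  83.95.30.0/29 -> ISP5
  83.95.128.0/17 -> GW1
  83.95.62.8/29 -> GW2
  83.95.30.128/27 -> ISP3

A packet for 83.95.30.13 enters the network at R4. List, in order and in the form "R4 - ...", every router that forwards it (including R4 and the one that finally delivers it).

R4 - R7 - R6

At R4: longest match for 83.95.30.13 is 83.95.30.0/24 -> R7
At R7: longest match for 83.95.30.13 is 83.95.28.0/22 -> R6
At R6: longest match for 83.95.30.13 is 83.95.0.0/18 -> directly connected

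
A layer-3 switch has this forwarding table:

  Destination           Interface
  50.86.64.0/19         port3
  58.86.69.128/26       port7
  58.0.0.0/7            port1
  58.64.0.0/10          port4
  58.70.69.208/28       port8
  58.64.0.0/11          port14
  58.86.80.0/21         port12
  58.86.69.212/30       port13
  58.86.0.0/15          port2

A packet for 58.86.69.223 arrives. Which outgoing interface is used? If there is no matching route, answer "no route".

port2

Routes whose prefix contains 58.86.69.223:
  58.0.0.0/7 (58.0.0.0 - 59.255.255.255) -> port1
  58.64.0.0/10 (58.64.0.0 - 58.127.255.255) -> port4
  58.64.0.0/11 (58.64.0.0 - 58.95.255.255) -> port14
  58.86.0.0/15 (58.86.0.0 - 58.87.255.255) -> port2
More-specific entries that do NOT match:
  58.86.69.212/30 (58.86.69.212 - 58.86.69.215) does not contain 58.86.69.223
  58.70.69.208/28 (58.70.69.208 - 58.70.69.223) does not contain 58.86.69.223
  58.86.69.128/26 (58.86.69.128 - 58.86.69.191) does not contain 58.86.69.223
  58.86.80.0/21 (58.86.80.0 - 58.86.87.255) does not contain 58.86.69.223
  50.86.64.0/19 (50.86.64.0 - 50.86.95.255) does not contain 58.86.69.223
Longest matching prefix is /15 -> interface port2.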